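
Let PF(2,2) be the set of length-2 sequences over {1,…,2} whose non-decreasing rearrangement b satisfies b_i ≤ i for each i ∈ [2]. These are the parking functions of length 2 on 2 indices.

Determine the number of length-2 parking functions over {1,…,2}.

Count = 1·3^1 = 1×3 = 3
E.g. (2,1) → sorted (1,2): b_i ≤ i ∀i, a PF.

3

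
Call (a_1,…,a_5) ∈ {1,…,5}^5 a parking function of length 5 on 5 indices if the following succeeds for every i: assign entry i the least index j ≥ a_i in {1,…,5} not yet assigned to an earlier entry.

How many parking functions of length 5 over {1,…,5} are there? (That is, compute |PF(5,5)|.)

#PF = 1·6^4 = 1×1296 = 1296
E.g. (1,1,2,4,4) → sorted (1,1,2,4,4): b_i ≤ i ∀i, a PF.

1296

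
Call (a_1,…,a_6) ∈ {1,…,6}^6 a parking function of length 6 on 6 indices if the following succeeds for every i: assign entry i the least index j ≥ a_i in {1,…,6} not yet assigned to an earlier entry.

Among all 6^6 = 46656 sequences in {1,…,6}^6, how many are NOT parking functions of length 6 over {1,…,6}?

29849

#PF = 1·7^5 = 1·16807 = 16807 (Pollak)
Example (5,5,4,5,1,6) → sorted (1,4,5,5,5,6): b_2=4>2, not a PF.
6^6 − 16807 = 46656 − 16807 = 29849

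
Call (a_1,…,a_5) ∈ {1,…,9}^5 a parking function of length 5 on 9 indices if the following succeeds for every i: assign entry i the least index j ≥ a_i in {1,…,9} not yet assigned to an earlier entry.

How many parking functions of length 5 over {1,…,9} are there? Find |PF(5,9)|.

50000

|PF(5,9)| = (9−5+1)·(9+1)^(5−1) = 5·10000 = 50000 [KW]
One tuple (9,6,1,4,5) → sorted (1,4,5,6,9): b_i ≤ 4+i ∀i, a PF.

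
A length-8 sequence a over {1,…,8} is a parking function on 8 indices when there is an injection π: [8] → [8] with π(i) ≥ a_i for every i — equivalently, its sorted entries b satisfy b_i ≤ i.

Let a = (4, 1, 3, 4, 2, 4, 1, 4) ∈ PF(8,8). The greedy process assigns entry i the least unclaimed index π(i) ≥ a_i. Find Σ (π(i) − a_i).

Σπ = 36 ({1..8} each once); Σa = 4+1+3+4+2+4+1+4 = 23; disp = 36−23 = 13.

13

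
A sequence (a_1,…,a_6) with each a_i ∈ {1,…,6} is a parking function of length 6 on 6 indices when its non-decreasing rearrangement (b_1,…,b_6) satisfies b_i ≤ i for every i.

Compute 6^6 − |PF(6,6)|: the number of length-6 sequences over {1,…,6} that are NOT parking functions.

29849

#PF = (6−6+1)·(6+1)^(6−1) = 1 · 16807 = 16807
Example (4,6,2,2,4,4) → sorted (2,2,4,4,4,6): b_1=2>1, not a PF.
So 46656 − 16807 = 29849 fail.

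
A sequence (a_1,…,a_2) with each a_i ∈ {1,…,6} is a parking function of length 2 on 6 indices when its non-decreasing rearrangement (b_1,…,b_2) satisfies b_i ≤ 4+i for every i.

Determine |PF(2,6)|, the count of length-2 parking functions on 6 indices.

|PF(2,6)| = (7−2)·7^(2−1) = 5×7 = 35 [KW]
One tuple (2,2) → sorted (2,2): b_i ≤ 4+i ∀i, a PF.

35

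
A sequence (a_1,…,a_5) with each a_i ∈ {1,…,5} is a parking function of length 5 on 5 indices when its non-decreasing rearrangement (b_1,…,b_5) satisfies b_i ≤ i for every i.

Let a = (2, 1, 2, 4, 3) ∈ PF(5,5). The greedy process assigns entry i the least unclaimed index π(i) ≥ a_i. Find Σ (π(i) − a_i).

Σπ = 15 ({1..5} each once); Σa = 2+1+2+4+3 = 12; disp = 15−12 = 3.

3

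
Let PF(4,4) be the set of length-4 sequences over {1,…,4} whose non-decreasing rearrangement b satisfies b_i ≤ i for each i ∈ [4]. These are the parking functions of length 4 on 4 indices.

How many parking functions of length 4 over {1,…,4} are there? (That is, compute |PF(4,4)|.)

|PF(4,4)| = (5−4)·5^(4−1) = 1×125 = 125 [KW]
E.g. (4,1,2,1) → sorted (1,1,2,4): b_i ≤ i ∀i, a PF.

125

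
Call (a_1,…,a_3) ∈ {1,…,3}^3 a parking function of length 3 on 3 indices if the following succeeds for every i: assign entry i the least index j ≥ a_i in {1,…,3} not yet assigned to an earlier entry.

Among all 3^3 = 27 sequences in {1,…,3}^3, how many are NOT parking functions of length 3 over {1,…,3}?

11

|PF| = (3−3+1)·(3+1)^(3−1) = 1 · 16 = 16 (Konheim–Weiss)
Check (3,1,3) → sorted (1,3,3): b_2=3>2, not a PF.
3^3 − 16 = 27 − 16 = 11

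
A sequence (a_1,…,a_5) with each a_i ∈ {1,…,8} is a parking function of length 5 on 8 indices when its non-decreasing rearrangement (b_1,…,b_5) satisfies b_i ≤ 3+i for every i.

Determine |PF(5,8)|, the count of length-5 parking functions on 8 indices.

#PF = (9−5)·9^(5−1) = 4·6561 = 26244 [KW]
One tuple (5,6,4,1,2) → sorted (1,2,4,5,6): b_i ≤ 3+i ∀i, a PF.

26244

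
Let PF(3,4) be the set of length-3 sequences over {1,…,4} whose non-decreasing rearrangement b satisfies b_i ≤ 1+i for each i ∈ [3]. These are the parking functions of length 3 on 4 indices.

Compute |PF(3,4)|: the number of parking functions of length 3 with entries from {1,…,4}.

50

|PF(3,4)| = 2·5^2 = 2×25 = 50
Check (2,1,2) → sorted (1,2,2): b_i ≤ 1+i ∀i, a PF.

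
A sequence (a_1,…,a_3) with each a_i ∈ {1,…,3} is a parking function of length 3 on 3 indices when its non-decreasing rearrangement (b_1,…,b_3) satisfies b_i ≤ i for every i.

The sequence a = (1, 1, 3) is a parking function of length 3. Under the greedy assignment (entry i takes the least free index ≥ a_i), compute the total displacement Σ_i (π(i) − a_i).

Σπ = 6 ({1..3} each once); Σa = 1+1+3 = 5; disp = 6−5 = 1.

1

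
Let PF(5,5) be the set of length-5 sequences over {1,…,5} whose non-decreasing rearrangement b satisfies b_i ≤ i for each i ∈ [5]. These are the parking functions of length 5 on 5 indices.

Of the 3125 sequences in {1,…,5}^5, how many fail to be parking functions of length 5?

1829

Count = (5+1−5)·(5+1)^{5−1} = 1·1296 = 1296
Check (4,4,5,3,4) → sorted (3,4,4,4,5): b_1=3>1, not a PF.
5^5 − 1296 = 3125 − 1296 = 1829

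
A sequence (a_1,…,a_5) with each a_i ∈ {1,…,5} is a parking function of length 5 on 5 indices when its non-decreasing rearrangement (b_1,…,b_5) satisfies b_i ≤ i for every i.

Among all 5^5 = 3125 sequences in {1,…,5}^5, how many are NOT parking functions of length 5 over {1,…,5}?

1829

|PF| = (5+1−5)·(5+1)^{5−1} = 1×1296 = 1296 (Konheim–Weiss)
Check (4,3,4,5,4) → sorted (3,4,4,4,5): b_1=3>1, not a PF.
Total 3125; non-PF = 3125−1296 = 1829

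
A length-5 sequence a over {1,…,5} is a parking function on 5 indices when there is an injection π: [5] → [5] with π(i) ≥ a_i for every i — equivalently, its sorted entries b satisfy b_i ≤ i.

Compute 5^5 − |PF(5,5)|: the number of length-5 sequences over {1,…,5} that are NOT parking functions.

1829

#PF = 1·6^4 = 1 · 1296 = 1296 [KW]
E.g. (2,2,3,2,3) → sorted (2,2,2,3,3): b_1=2>1, not a PF.
So 3125 − 1296 = 1829 fail.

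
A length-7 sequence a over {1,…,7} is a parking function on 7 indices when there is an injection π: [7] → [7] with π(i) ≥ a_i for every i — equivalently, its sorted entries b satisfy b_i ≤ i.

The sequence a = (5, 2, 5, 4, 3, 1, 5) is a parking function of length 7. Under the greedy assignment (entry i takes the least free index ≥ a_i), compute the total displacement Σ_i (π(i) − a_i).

3

Σπ = 7·8/2 = 28 (π permutes [7]); Σa = 5+2+5+4+3+1+5 = 25; disp = 28−25 = 3.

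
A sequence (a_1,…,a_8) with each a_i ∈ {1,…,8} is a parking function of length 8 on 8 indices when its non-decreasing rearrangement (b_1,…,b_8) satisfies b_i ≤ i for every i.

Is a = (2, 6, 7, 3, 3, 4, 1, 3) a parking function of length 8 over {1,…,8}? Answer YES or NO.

Sorted: b = (1, 2, 3, 3, 3, 4, 6, 7).
  b_1=1 ≤ 1
  b_2=2 ≤ 2
  b_3=3 ≤ 3
  b_4=3 ≤ 4
  b_5=3 ≤ 5
  b_6=4 ≤ 6
  b_7=6 ≤ 7
  b_8=7 ≤ 8
All bounds hold ⇒ YES

YES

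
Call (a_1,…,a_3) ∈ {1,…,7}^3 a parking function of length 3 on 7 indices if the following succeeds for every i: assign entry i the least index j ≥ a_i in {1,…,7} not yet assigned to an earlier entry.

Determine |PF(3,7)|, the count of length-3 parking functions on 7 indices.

|PF| = (7−3+1)·(7+1)^(3−1) = 5·64 = 320 (Pollak)
E.g. (3,5,3) → sorted (3,3,5): b_i ≤ 4+i ∀i, a PF.

320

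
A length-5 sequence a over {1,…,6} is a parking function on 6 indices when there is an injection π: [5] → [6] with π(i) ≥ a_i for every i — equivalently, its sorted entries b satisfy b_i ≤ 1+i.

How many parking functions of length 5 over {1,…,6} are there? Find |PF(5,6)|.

Count = (6+1−5)·(6+1)^{5−1} = 2×2401 = 4802
E.g. (4,6,1,5,3) → sorted (1,3,4,5,6): b_i ≤ 1+i ∀i, a PF.

4802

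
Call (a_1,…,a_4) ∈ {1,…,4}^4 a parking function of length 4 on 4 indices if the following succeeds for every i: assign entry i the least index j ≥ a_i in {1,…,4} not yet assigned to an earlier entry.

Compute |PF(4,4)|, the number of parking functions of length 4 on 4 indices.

|PF| = (4−4+1)·(4+1)^(4−1) = 1·125 = 125 (Pollak)
Example (3,1,1,4) → sorted (1,1,3,4): b_i ≤ i ∀i, a PF.

125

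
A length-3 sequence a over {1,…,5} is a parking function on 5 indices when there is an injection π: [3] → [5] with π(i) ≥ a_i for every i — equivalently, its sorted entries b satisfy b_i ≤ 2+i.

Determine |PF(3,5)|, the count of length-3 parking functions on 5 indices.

108

|PF| = (5+1−3)·(5+1)^{3−1} = 3·36 = 108
Check (4,3,4) → sorted (3,4,4): b_i ≤ 2+i ∀i, a PF.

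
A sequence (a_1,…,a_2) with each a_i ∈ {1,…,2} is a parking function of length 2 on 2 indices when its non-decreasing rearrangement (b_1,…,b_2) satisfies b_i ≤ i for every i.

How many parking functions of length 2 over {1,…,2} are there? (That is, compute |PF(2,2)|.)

3

|PF(2,2)| = (2+1−2)·(2+1)^{2−1} = 1 · 3 = 3
E.g. (1,1) → sorted (1,1): b_i ≤ i ∀i, a PF.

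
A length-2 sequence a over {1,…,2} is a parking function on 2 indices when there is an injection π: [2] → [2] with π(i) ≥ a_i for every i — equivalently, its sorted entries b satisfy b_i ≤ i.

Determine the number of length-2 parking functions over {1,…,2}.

Count = (2+1−2)·(2+1)^{2−1} = 1×3 = 3 [KW]
E.g. (1,1) → sorted (1,1): b_i ≤ i ∀i, a PF.

3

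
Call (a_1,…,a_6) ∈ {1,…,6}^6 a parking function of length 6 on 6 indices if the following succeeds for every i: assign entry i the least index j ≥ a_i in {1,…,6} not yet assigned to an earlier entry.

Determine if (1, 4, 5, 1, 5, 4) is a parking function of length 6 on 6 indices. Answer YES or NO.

Rearranged: b = (1, 1, 4, 4, 5, 5).
  b_1=1 ≤ 1
  b_2=1 ≤ 2
  b_3=4 > 3
  fails at i=3 ⇒ NO

NO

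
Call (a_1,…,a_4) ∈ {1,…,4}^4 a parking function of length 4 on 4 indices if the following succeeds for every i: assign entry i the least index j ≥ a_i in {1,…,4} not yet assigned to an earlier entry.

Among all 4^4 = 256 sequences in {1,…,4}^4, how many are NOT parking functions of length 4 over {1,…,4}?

|PF| = (4+1−4)·(4+1)^{4−1} = 1 · 125 = 125 (Konheim–Weiss)
One tuple (3,4,4,2) → sorted (2,3,4,4): b_1=2>1, not a PF.
Total 256; non-PF = 256−125 = 131

131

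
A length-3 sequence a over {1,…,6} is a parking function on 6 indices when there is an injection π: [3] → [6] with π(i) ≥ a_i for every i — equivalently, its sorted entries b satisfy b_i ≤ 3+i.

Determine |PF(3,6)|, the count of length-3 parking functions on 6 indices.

196

#PF = 4·7^2 = 4·49 = 196
One tuple (1,4,5) → sorted (1,4,5): b_i ≤ 3+i ∀i, a PF.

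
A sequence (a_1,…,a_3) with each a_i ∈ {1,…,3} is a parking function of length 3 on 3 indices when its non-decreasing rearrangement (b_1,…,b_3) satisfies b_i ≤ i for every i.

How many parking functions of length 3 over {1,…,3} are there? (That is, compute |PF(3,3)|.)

16

#PF = (3−3+1)·(3+1)^(3−1) = 1×16 = 16
Check (2,2,1) → sorted (1,2,2): b_i ≤ i ∀i, a PF.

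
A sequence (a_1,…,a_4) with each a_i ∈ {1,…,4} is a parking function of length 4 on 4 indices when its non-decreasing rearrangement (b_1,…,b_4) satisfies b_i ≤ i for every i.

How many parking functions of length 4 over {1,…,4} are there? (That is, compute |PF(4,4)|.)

125

|PF| = (5−4)·5^(4−1) = 1 · 125 = 125 (Konheim–Weiss)
Check (1,2,1,2) → sorted (1,1,2,2): b_i ≤ i ∀i, a PF.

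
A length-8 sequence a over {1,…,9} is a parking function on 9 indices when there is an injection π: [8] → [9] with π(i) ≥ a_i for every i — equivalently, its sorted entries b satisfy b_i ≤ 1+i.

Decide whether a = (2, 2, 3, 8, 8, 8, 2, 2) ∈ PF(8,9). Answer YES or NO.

Order a: b = (2, 2, 2, 2, 3, 8, 8, 8).
  b_1=2 ≤ 2
  b_2=2 ≤ 3
  b_3=2 ≤ 4
  b_4=2 ≤ 5
  b_5=3 ≤ 6
  b_6=8 > 7
  fails at i=6 ⇒ NO

NO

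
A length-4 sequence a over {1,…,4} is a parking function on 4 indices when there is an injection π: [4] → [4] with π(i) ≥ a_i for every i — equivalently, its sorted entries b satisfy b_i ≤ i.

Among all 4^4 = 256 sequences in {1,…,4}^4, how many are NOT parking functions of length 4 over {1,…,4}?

131

#PF = (4−4+1)·(4+1)^(4−1) = 1·125 = 125 [KW]
One tuple (4,4,4,1) → sorted (1,4,4,4): b_2=4>2, not a PF.
Total 256; non-PF = 256−125 = 131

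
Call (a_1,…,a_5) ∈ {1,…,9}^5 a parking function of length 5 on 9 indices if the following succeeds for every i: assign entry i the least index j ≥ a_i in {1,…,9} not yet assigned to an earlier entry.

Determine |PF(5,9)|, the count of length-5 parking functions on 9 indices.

#PF = (9−5+1)·(9+1)^(5−1) = 5×10000 = 50000 (Konheim–Weiss)
Example (7,7,1,4,4) → sorted (1,4,4,7,7): b_i ≤ 4+i ∀i, a PF.

50000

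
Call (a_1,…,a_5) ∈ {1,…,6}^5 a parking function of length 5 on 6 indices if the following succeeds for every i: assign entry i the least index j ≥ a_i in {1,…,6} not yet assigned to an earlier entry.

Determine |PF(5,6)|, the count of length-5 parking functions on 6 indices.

Count = 2·7^4 = 2×2401 = 4802
Check (2,1,6,1,3) → sorted (1,1,2,3,6): b_i ≤ 1+i ∀i, a PF.

4802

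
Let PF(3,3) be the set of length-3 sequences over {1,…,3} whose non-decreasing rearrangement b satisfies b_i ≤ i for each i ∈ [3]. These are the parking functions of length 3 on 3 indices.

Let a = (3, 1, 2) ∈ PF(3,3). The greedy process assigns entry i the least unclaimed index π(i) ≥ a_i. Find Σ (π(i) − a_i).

Σπ(i) = 1+…+3 = 6; Σa = 3+1+2 = 6; disp = 6−6 = 0.

0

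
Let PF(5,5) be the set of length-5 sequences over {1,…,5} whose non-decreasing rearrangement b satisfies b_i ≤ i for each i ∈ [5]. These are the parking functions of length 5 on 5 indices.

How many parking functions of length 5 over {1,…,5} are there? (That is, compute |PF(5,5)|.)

1296

#PF = (5+1−5)·(5+1)^{5−1} = 1×1296 = 1296 [KW]
Check (5,2,1,4,3) → sorted (1,2,3,4,5): b_i ≤ i ∀i, a PF.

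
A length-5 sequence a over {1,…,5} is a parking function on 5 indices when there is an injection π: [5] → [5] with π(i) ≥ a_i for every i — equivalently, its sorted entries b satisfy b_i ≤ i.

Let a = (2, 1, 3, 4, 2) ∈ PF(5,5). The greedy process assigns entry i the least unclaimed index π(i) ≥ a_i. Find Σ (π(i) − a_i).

Σπ = 5·6/2 = 15 (π permutes [5]); Σa = 2+1+3+4+2 = 12; disp = 15−12 = 3.

3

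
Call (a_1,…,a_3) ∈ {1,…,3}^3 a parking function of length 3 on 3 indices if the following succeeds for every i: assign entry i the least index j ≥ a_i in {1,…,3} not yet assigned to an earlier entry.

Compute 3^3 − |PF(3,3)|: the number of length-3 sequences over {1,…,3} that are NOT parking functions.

11

Count = 1·4^2 = 1·16 = 16 (Pollak)
One tuple (3,2,3) → sorted (2,3,3): b_1=2>1, not a PF.
Total 27; non-PF = 27−16 = 11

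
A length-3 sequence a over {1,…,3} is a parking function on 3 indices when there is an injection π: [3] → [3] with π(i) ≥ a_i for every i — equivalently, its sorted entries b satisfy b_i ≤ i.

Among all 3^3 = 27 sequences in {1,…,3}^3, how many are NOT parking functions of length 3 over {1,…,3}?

11

|PF| = (3−3+1)·(3+1)^(3−1) = 1 · 16 = 16 [KW]
E.g. (3,3,3) → sorted (3,3,3): b_1=3>1, not a PF.
So 27 − 16 = 11 fail.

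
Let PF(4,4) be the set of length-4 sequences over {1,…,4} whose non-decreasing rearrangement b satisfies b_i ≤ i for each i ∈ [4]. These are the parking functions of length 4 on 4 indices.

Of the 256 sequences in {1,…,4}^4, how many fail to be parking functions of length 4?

131

Count = (5−4)·5^(4−1) = 1·125 = 125 (Pollak)
E.g. (4,4,3,4) → sorted (3,4,4,4): b_1=3>1, not a PF.
Total 256; non-PF = 256−125 = 131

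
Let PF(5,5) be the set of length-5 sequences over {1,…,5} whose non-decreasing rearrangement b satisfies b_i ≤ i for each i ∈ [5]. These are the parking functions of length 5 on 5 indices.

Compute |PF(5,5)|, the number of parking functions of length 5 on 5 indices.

|PF(5,5)| = (6−5)·6^(5−1) = 1·1296 = 1296 (Konheim–Weiss)
Example (1,4,1,1,2) → sorted (1,1,1,2,4): b_i ≤ i ∀i, a PF.

1296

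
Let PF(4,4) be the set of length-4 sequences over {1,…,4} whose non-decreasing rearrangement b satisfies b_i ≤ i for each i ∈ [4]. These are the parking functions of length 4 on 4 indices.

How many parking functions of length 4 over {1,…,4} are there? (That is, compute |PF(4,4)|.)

125

Count = (4−4+1)·(4+1)^(4−1) = 1 · 125 = 125
Example (2,3,1,2) → sorted (1,2,2,3): b_i ≤ i ∀i, a PF.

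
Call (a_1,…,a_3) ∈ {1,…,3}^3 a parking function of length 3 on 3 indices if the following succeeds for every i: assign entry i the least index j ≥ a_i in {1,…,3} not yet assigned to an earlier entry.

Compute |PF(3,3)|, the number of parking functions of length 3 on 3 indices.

16

|PF(3,3)| = (3−3+1)·(3+1)^(3−1) = 1·16 = 16 (Pollak)
Example (2,1,3) → sorted (1,2,3): b_i ≤ i ∀i, a PF.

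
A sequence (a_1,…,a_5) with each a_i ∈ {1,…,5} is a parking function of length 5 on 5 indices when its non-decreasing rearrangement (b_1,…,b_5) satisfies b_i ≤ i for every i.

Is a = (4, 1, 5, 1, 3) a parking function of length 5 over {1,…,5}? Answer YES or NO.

YES

Order a: b = (1, 1, 3, 4, 5).
  b_1=1 ≤ 1
  b_2=1 ≤ 2
  b_3=3 ≤ 3
  b_4=4 ≤ 4
  b_5=5 ≤ 5
All bounds hold ⇒ YES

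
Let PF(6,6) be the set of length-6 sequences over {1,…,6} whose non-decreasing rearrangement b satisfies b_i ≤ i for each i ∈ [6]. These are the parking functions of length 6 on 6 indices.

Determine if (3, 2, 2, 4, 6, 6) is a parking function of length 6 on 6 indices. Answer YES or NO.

NO

Rearranged: b = (2, 2, 3, 4, 6, 6).
  b_1=2 > 1
  fails at i=1 ⇒ NO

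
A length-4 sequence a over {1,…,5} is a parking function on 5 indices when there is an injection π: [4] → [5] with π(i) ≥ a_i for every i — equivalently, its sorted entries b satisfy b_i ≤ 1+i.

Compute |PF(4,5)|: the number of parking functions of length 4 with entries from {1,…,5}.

#PF = (5−4+1)·(5+1)^(4−1) = 2×216 = 432 (Pollak)
One tuple (2,5,2,4) → sorted (2,2,4,5): b_i ≤ 1+i ∀i, a PF.

432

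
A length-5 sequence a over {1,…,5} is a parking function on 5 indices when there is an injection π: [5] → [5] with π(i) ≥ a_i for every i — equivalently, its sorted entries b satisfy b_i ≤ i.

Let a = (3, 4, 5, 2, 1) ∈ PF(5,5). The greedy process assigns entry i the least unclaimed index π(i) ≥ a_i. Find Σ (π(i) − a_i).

0

Σπ = 15 ({1..5} each once); Σa = 3+4+5+2+1 = 15; disp = 15−15 = 0.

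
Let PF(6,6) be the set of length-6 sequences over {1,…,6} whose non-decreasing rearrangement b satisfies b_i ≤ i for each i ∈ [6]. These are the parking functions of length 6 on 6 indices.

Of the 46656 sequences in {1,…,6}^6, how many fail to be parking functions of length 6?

29849

|PF| = (6−6+1)·(6+1)^(6−1) = 1 · 16807 = 16807 (Pollak)
Example (2,2,2,2,6,2) → sorted (2,2,2,2,2,6): b_1=2>1, not a PF.
Total 46656; non-PF = 46656−16807 = 29849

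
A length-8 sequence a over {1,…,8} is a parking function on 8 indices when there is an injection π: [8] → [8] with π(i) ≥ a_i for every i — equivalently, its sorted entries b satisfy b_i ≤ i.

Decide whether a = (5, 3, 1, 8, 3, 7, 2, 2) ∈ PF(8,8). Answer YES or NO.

Rearranged: b = (1, 2, 2, 3, 3, 5, 7, 8).
  b_1=1 ≤ 1
  b_2=2 ≤ 2
  b_3=2 ≤ 3
  b_4=3 ≤ 4
  b_5=3 ≤ 5
  b_6=5 ≤ 6
  b_7=7 ≤ 7
  b_8=8 ≤ 8
All bounds hold ⇒ YES

YES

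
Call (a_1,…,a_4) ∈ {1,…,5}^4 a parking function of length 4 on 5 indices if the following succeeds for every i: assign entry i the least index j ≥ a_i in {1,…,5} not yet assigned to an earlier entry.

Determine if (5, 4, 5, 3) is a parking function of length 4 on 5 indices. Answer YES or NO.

Order a: b = (3, 4, 5, 5).
  b_1=3 > 2
  fails at i=1 ⇒ NO

NO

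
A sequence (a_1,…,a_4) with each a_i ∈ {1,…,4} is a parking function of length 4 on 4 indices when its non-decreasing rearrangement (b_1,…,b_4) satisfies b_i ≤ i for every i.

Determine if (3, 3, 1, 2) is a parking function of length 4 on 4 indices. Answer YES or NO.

Rearranged: b = (1, 2, 3, 3).
  b_1=1 ≤ 1
  b_2=2 ≤ 2
  b_3=3 ≤ 3
  b_4=3 ≤ 4
All bounds hold ⇒ YES

YES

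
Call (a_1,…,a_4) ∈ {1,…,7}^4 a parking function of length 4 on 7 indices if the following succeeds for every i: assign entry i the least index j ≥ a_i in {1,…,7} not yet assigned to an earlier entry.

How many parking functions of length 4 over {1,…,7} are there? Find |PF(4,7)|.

2048

|PF| = (8−4)·8^(4−1) = 4 · 512 = 2048
Check (6,1,5,7) → sorted (1,5,6,7): b_i ≤ 3+i ∀i, a PF.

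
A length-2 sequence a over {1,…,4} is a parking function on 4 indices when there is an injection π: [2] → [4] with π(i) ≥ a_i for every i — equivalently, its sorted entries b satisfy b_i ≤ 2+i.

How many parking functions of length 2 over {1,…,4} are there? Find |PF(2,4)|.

15

Count = (4+1−2)·(4+1)^{2−1} = 3·5 = 15
E.g. (1,4) → sorted (1,4): b_i ≤ 2+i ∀i, a PF.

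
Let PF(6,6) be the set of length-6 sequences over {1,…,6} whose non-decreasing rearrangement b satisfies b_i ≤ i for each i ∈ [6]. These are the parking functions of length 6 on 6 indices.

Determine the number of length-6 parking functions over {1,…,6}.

16807

|PF(6,6)| = 1·7^5 = 1·16807 = 16807
One tuple (3,1,6,1,1,1) → sorted (1,1,1,1,3,6): b_i ≤ i ∀i, a PF.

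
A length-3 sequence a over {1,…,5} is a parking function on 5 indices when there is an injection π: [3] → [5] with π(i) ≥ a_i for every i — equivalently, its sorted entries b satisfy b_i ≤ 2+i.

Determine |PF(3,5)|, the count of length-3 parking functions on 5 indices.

|PF(3,5)| = (5−3+1)·(5+1)^(3−1) = 3 · 36 = 108 (Konheim–Weiss)
E.g. (2,4,1) → sorted (1,2,4): b_i ≤ 2+i ∀i, a PF.

108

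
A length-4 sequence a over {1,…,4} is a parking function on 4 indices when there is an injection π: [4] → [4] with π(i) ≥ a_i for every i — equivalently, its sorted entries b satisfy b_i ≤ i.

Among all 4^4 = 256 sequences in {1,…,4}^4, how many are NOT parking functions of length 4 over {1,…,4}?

131

|PF(4,4)| = (4−4+1)·(4+1)^(4−1) = 1×125 = 125
Example (3,3,4,3) → sorted (3,3,3,4): b_1=3>1, not a PF.
So 256 − 125 = 131 fail.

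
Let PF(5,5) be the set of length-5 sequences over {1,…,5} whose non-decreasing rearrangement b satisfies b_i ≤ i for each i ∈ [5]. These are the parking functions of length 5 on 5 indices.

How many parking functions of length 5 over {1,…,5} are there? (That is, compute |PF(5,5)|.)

1296

|PF(5,5)| = (5−5+1)·(5+1)^(5−1) = 1×1296 = 1296 (Pollak)
E.g. (1,1,3,3,1) → sorted (1,1,1,3,3): b_i ≤ i ∀i, a PF.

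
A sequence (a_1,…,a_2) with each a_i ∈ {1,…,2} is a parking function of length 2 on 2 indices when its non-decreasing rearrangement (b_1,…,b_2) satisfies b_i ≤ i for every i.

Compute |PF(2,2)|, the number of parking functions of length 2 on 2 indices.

3

#PF = (2+1−2)·(2+1)^{2−1} = 1·3 = 3 (Konheim–Weiss)
One tuple (1,1) → sorted (1,1): b_i ≤ i ∀i, a PF.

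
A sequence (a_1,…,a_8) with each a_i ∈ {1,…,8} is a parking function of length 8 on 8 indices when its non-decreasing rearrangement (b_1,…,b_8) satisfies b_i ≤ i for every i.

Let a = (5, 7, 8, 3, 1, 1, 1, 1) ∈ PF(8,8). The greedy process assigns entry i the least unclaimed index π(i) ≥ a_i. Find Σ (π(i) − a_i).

9

Σπ(i) = 1+…+8 = 36; Σa = 5+7+8+3+1+1+1+1 = 27; disp = 36−27 = 9.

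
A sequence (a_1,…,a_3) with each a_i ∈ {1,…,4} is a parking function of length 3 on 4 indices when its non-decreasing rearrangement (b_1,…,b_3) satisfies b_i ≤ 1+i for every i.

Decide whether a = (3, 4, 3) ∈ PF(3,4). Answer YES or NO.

Rearranged: b = (3, 3, 4).
  b_1=3 > 2
  fails at i=1 ⇒ NO

NO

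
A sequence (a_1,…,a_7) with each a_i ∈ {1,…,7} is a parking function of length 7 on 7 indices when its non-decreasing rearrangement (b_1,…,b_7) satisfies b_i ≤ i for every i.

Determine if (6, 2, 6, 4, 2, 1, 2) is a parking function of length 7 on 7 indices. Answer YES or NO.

Sorted: b = (1, 2, 2, 2, 4, 6, 6).
  b_1=1 ≤ 1
  b_2=2 ≤ 2
  b_3=2 ≤ 3
  b_4=2 ≤ 4
  b_5=4 ≤ 5
  b_6=6 ≤ 6
  b_7=6 ≤ 7
All bounds hold ⇒ YES

YES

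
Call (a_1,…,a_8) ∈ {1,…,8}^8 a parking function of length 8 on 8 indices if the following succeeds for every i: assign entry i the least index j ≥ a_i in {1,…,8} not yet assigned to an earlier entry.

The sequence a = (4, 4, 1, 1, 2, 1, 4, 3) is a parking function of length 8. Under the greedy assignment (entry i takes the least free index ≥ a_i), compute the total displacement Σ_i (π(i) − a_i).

16

Σπ = 8·9/2 = 36 (π permutes [8]); Σa = 4+4+1+1+2+1+4+3 = 20; disp = 36−20 = 16.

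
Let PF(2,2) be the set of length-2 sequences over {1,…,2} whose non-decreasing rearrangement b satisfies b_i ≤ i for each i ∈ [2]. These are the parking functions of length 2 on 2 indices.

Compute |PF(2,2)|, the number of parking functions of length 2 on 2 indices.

3

|PF| = (3−2)·3^(2−1) = 1·3 = 3
One tuple (1,2) → sorted (1,2): b_i ≤ i ∀i, a PF.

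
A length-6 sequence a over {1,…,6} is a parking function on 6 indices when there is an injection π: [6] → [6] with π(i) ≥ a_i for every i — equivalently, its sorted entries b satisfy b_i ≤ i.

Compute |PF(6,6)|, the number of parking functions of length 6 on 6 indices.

|PF| = (7−6)·7^(6−1) = 1·16807 = 16807 (Pollak)
One tuple (2,3,1,4,3,2) → sorted (1,2,2,3,3,4): b_i ≤ i ∀i, a PF.

16807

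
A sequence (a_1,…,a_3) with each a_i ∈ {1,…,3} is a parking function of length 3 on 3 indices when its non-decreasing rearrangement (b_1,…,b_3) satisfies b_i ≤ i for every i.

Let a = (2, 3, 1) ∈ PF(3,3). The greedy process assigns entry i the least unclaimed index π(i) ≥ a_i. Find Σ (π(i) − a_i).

Σπ = 6 ({1..3} each once); Σa = 2+3+1 = 6; disp = 6−6 = 0.

0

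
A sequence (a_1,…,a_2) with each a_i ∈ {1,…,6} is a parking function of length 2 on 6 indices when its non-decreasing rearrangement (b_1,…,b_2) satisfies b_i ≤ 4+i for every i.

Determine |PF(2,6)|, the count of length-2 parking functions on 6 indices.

#PF = 5·7^1 = 5 · 7 = 35 (Pollak)
Check (6,1) → sorted (1,6): b_i ≤ 4+i ∀i, a PF.

35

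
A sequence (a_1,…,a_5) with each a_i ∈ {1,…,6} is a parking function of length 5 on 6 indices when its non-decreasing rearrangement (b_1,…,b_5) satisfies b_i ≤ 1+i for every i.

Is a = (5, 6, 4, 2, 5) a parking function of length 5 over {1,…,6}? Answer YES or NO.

NO

Sorted: b = (2, 4, 5, 5, 6).
  b_1=2 ≤ 2
  b_2=4 > 3
  fails at i=2 ⇒ NO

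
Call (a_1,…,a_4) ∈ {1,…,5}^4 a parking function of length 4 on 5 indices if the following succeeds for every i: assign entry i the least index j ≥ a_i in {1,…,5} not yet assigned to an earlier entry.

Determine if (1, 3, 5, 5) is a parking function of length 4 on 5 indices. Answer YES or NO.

Order a: b = (1, 3, 5, 5).
  b_1=1 ≤ 2
  b_2=3 ≤ 3
  b_3=5 > 4
  fails at i=3 ⇒ NO

NO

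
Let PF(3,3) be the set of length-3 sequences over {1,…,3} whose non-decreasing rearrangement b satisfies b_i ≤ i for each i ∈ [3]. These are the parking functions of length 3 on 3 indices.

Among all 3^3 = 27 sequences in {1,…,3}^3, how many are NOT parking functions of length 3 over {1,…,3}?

11

|PF| = (3−3+1)·(3+1)^(3−1) = 1 · 16 = 16
Check (2,2,3) → sorted (2,2,3): b_1=2>1, not a PF.
3^3 − 16 = 27 − 16 = 11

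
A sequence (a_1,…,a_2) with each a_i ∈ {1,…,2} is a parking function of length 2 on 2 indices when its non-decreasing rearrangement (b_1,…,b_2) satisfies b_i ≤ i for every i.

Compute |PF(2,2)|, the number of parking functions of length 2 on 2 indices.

3

|PF| = (3−2)·3^(2−1) = 1 · 3 = 3 (Pollak)
One tuple (1,1) → sorted (1,1): b_i ≤ i ∀i, a PF.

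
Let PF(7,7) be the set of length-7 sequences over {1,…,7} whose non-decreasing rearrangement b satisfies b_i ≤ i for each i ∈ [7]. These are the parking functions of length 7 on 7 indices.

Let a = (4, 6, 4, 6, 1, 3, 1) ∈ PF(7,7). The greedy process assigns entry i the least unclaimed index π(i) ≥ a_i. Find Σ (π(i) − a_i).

3

Σπ = 7·8/2 = 28 (π permutes [7]); Σa = 4+6+4+6+1+3+1 = 25; disp = 28−25 = 3.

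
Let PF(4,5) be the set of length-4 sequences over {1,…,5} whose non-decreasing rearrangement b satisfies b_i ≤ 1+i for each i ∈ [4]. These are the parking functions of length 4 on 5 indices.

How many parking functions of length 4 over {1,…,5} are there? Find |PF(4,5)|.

432

#PF = 2·6^3 = 2 · 216 = 432 (Konheim–Weiss)
Check (3,2,5,4) → sorted (2,3,4,5): b_i ≤ 1+i ∀i, a PF.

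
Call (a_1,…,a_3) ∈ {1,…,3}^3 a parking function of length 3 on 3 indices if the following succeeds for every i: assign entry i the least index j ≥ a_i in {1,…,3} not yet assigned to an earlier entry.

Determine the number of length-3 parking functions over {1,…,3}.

16

|PF| = (4−3)·4^(3−1) = 1×16 = 16 [KW]
Example (1,2,2) → sorted (1,2,2): b_i ≤ i ∀i, a PF.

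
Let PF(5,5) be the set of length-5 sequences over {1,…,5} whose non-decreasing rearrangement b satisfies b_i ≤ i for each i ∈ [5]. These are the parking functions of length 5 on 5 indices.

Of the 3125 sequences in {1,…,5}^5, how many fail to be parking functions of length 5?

1829

|PF(5,5)| = 1·6^4 = 1 · 1296 = 1296
Example (2,4,5,4,5) → sorted (2,4,4,5,5): b_1=2>1, not a PF.
So 3125 − 1296 = 1829 fail.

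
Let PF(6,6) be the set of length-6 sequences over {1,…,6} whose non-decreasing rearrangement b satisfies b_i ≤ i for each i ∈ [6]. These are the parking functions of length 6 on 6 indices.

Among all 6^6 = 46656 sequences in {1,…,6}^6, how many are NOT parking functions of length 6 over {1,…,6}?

|PF(6,6)| = (6−6+1)·(6+1)^(6−1) = 1 · 16807 = 16807 (Konheim–Weiss)
Example (2,6,5,6,5,1) → sorted (1,2,5,5,6,6): b_3=5>3, not a PF.
So 46656 − 16807 = 29849 fail.

29849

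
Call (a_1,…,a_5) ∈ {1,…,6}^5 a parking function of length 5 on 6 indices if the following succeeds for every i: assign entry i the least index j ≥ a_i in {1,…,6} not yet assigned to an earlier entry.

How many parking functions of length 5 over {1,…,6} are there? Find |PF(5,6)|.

4802

|PF(5,6)| = (6+1−5)·(6+1)^{5−1} = 2×2401 = 4802 (Pollak)
E.g. (1,4,5,2,6) → sorted (1,2,4,5,6): b_i ≤ 1+i ∀i, a PF.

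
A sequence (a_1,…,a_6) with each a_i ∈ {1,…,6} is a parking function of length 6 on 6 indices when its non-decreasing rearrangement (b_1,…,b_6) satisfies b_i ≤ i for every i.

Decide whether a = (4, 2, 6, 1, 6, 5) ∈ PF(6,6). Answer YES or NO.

Order a: b = (1, 2, 4, 5, 6, 6).
  b_1=1 ≤ 1
  b_2=2 ≤ 2
  b_3=4 > 3
  fails at i=3 ⇒ NO

NO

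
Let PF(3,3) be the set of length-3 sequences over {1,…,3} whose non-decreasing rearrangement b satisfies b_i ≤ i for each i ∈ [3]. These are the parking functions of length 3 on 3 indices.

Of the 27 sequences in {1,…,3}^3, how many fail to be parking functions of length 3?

|PF| = 1·4^2 = 1 · 16 = 16 (Pollak)
E.g. (3,3,3) → sorted (3,3,3): b_1=3>1, not a PF.
3^3 − 16 = 27 − 16 = 11

11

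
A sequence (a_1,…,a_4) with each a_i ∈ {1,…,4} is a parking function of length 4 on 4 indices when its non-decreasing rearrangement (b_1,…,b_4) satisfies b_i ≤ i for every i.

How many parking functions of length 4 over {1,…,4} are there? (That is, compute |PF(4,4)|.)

|PF| = 1·5^3 = 1 · 125 = 125 [KW]
Check (2,2,1,2) → sorted (1,2,2,2): b_i ≤ i ∀i, a PF.

125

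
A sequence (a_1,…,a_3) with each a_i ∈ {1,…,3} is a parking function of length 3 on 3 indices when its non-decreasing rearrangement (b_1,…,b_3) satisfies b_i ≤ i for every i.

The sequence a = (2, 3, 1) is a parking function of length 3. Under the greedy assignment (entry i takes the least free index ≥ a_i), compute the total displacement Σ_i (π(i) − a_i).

Σπ = 6 ({1..3} each once); Σa = 2+3+1 = 6; disp = 6−6 = 0.

0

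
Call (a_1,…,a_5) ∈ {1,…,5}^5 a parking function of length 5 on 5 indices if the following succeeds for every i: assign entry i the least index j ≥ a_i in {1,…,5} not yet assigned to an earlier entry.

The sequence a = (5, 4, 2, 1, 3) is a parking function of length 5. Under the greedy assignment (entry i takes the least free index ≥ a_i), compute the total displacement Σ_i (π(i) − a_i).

Σπ = 5·6/2 = 15 (π permutes [5]); Σa = 5+4+2+1+3 = 15; disp = 15−15 = 0.

0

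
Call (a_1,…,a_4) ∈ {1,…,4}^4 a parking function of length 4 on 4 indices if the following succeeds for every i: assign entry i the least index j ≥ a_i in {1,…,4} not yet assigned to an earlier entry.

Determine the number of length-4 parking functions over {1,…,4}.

|PF(4,4)| = (4−4+1)·(4+1)^(4−1) = 1×125 = 125 [KW]
Example (1,3,4,1) → sorted (1,1,3,4): b_i ≤ i ∀i, a PF.

125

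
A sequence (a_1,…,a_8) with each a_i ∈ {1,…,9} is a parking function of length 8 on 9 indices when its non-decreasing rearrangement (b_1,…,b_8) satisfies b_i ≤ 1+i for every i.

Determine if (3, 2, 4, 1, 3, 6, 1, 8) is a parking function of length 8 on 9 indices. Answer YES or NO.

Rearranged: b = (1, 1, 2, 3, 3, 4, 6, 8).
  b_1=1 ≤ 2
  b_2=1 ≤ 3
  b_3=2 ≤ 4
  b_4=3 ≤ 5
  b_5=3 ≤ 6
  b_6=4 ≤ 7
  b_7=6 ≤ 8
  b_8=8 ≤ 9
All bounds hold ⇒ YES

YES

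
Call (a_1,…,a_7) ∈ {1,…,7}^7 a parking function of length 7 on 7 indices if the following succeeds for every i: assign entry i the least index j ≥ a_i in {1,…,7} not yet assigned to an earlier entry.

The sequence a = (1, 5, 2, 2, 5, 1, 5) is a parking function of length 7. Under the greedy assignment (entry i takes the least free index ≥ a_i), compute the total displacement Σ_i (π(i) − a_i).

7

Σπ = 28 ({1..7} each once); Σa = 1+5+2+2+5+1+5 = 21; disp = 28−21 = 7.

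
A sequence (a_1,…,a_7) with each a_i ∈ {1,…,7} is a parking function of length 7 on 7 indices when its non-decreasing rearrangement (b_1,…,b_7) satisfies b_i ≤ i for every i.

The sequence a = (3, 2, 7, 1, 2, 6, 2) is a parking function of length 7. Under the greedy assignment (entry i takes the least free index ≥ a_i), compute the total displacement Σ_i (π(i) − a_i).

Σπ = 7·8/2 = 28 (π permutes [7]); Σa = 3+2+7+1+2+6+2 = 23; disp = 28−23 = 5.

5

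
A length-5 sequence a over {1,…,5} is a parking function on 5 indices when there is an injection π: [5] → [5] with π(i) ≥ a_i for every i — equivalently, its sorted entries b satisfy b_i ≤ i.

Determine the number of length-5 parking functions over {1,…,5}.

1296

|PF(5,5)| = (5−5+1)·(5+1)^(5−1) = 1 · 1296 = 1296 (Konheim–Weiss)
One tuple (5,2,3,2,1) → sorted (1,2,2,3,5): b_i ≤ i ∀i, a PF.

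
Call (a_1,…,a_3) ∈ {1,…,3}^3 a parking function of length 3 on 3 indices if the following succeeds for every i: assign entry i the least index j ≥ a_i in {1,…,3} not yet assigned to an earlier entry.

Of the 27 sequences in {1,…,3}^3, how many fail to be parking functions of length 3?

11

|PF| = 1·4^2 = 1×16 = 16 [KW]
E.g. (2,3,3) → sorted (2,3,3): b_1=2>1, not a PF.
3^3 − 16 = 27 − 16 = 11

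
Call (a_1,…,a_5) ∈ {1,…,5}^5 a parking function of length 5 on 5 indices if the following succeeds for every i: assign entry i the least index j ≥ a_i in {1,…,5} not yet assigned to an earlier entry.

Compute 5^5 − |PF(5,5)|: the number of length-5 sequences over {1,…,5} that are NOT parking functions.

#PF = (6−5)·6^(5−1) = 1 · 1296 = 1296 [KW]
E.g. (5,5,4,5,4) → sorted (4,4,5,5,5): b_1=4>1, not a PF.
Total 3125; non-PF = 3125−1296 = 1829

1829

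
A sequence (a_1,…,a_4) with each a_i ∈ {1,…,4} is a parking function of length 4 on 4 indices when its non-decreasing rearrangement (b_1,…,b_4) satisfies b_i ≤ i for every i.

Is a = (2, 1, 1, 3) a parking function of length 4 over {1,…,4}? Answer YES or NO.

Rearranged: b = (1, 1, 2, 3).
  b_1=1 ≤ 1
  b_2=1 ≤ 2
  b_3=2 ≤ 3
  b_4=3 ≤ 4
All bounds hold ⇒ YES

YES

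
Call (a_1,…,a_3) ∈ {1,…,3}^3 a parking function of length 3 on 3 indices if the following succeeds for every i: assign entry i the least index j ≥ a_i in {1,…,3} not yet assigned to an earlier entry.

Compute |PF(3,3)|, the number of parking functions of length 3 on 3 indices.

16

Count = 1·4^2 = 1 · 16 = 16 [KW]
Check (3,1,1) → sorted (1,1,3): b_i ≤ i ∀i, a PF.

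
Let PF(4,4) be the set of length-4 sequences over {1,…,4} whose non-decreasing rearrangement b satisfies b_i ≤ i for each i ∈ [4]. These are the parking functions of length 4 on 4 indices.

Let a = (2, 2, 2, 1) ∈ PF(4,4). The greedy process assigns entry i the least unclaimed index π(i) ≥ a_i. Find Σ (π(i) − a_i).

Σπ = 4·5/2 = 10 (π permutes [4]); Σa = 2+2+2+1 = 7; disp = 10−7 = 3.

3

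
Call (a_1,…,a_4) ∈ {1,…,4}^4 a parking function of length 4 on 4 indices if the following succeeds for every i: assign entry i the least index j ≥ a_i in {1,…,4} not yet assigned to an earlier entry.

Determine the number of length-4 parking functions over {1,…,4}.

Count = 1·5^3 = 1×125 = 125 (Konheim–Weiss)
Check (3,3,1,2) → sorted (1,2,3,3): b_i ≤ i ∀i, a PF.

125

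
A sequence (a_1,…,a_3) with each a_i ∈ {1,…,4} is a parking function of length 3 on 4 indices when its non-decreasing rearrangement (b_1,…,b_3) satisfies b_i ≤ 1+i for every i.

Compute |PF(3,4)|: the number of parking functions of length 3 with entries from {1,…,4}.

#PF = (5−3)·5^(3−1) = 2 · 25 = 50 [KW]
Check (3,2,4) → sorted (2,3,4): b_i ≤ 1+i ∀i, a PF.

50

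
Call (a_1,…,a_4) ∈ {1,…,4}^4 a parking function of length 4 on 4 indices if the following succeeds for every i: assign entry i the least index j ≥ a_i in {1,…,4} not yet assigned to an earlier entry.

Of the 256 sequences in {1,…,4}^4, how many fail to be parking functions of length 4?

Count = (4−4+1)·(4+1)^(4−1) = 1×125 = 125 (Pollak)
Example (3,3,4,4) → sorted (3,3,4,4): b_1=3>1, not a PF.
Total 256; non-PF = 256−125 = 131

131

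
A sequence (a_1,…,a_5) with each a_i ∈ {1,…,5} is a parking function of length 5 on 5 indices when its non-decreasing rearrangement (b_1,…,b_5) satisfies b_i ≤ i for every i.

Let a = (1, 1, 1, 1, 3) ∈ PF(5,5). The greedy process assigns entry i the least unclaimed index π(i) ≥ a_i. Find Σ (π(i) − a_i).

Σπ = 15 ({1..5} each once); Σa = 1+1+1+1+3 = 7; disp = 15−7 = 8.

8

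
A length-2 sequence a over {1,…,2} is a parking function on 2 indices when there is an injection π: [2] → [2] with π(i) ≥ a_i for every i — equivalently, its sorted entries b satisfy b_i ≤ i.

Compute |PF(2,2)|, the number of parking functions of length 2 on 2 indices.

|PF| = (2−2+1)·(2+1)^(2−1) = 1·3 = 3
Check (2,1) → sorted (1,2): b_i ≤ i ∀i, a PF.

3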